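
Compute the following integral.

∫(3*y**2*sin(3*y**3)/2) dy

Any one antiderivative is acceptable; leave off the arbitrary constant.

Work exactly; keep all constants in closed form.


Answer: -cos(3*y**3)/6.


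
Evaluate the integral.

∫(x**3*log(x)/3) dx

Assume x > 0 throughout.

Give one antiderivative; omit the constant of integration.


Answer: x**4*log(x)/12 - x**4/48.


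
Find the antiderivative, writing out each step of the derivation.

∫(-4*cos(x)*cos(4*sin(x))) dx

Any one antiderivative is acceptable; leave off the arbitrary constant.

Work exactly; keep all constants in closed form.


Step 1. Substitute u = sin(x), turning ∫(-4*cos(x)*cos(4*sin(x))) dx into ∫(-4*cos(4*u)) du: now ∫(-4*cos(4*u)) du.
Step 2. Evaluate the standard form: now -sin(4*u).
Step 3. Substitute back u = sin(x): now -sin(4*sin(x)).
Answer: -sin(4*sin(x)).


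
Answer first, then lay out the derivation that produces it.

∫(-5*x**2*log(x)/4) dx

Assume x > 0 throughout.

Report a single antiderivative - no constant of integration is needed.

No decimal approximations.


The answer is -5*x**3*log(x)/12 + 5*x**3/36.
Step 1. Integrate ∫(-5*x**2*log(x)/4) dx by parts with u = log(x), dv = (-5*x**2/4) dx, so v = -5*x**3/12 [assuming x > 0]: now -5*x**3*log(x)/12 + ∫(5*x**2/12) dx.
Step 2. Evaluate the standard form: now -5*x**3*log(x)/12 + 5*x**3/36.
Answer: -5*x**3*log(x)/12 + 5*x**3/36.


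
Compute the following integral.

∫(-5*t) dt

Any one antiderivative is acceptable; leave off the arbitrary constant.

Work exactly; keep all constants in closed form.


Answer: -5*t**2/2.


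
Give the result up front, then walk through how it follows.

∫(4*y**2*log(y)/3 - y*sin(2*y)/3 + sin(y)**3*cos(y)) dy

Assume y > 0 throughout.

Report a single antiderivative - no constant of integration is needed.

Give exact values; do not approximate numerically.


The answer is 4*y**3*log(y)/9 - 4*y**3/27 + y*cos(2*y)/6 + sin(y)**4/4 - sin(2*y)/12.
Step 1. Rewrite: now ∫(-y*sin(2*y)/3) dy + ∫(4*y**2*log(y)/3) dy + ∫(sin(y)**3*cos(y)) dy.
Step 2. Integrate ∫(4*y**2*log(y)/3) dy by parts with u = log(y), dv = (4*y**2/3) dy, so v = 4*y**3/9 [assuming y > 0]: now 4*y**3*log(y)/9 + ∫(-4*y**2/9) dy + ∫(-y*sin(2*y)/3) dy + ∫(sin(y)**3*cos(y)) dy.
Step 3. Evaluate the standard form: now 4*y**3*log(y)/9 - 4*y**3/27 + ∫(-y*sin(2*y)/3) dy + ∫(sin(y)**3*cos(y)) dy.
Step 4. Integrate ∫(-y*sin(2*y)/3) dy by parts with u = y, dv = (-sin(2*y)/3) dy, so v = cos(2*y)/6: now 4*y**3*log(y)/9 - 4*y**3/27 + y*cos(2*y)/6 + ∫(sin(y)**3*cos(y)) dy + ∫(-cos(2*y)/6) dy.
Step 5. Evaluate the standard form: now 4*y**3*log(y)/9 - 4*y**3/27 + y*cos(2*y)/6 - sin(2*y)/12 + ∫(sin(y)**3*cos(y)) dy.
Step 6. Substitute u = sin(y), turning ∫(sin(y)**3*cos(y)) dy into ∫(u**3) du: now 4*y**3*log(y)/9 - 4*y**3/27 + y*cos(2*y)/6 - sin(2*y)/12 + ∫(u**3) du.
Step 7. Evaluate the standard form: now u**4/4 + 4*y**3*log(y)/9 - 4*y**3/27 + y*cos(2*y)/6 - sin(2*y)/12.
Step 8. Substitute back u = sin(y): now 4*y**3*log(y)/9 - 4*y**3/27 + y*cos(2*y)/6 + sin(y)**4/4 - sin(2*y)/12.
Answer: 4*y**3*log(y)/9 - 4*y**3/27 + y*cos(2*y)/6 + sin(y)**4/4 - sin(2*y)/12.


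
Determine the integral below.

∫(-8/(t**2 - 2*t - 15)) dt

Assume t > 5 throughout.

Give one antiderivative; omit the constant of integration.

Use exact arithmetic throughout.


Answer: -log(t - 5) + log(t + 3).


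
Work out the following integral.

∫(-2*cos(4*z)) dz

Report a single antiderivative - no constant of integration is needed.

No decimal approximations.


Answer: -sin(4*z)/2.


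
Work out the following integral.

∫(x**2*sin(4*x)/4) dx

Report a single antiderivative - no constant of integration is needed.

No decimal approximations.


Answer: -x**2*cos(4*x)/16 + x*sin(4*x)/32 + cos(4*x)/128.


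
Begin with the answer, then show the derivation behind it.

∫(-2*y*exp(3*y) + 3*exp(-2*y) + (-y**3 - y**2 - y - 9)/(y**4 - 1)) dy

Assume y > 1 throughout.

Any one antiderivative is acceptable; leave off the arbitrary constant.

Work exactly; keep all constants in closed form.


The answer is -2*y*exp(3*y)/3 + 2*exp(3*y)/9 - 3*log(y - 1) + 2*log(y + 1) + 4*atan(y) - 3*exp(-2*y)/2.
Step 1. Rewrite: now ∫(-2*y*exp(3*y)) dy + ∫((-y**3 - y**2 - y - 9)/(y**4 - 1)) dy + ∫(3*exp(-2*y)) dy.
Step 2. Evaluate the standard form: now ∫(-2*y*exp(3*y)) dy + ∫((-y**3 - y**2 - y - 9)/(y**4 - 1)) dy - 3*exp(-2*y)/2.
Step 3. Decompose ∫((-y**3 - y**2 - y - 9)/(y**4 - 1)) dy by partial fractions, (-y**3 - y**2 - y - 9)/(y**4 - 1) = 4/(y**2 + 1) + 2/(y + 1) - 3/(y - 1): now ∫(-2*y*exp(3*y)) dy + ∫(-3/(y - 1)) dy + ∫(2/(y + 1)) dy + ∫(4/(y**2 + 1)) dy - 3*exp(-2*y)/2.
Step 4. Evaluate the standard form [assuming y > 1]: now -3*log(y - 1) + ∫(-2*y*exp(3*y)) dy + ∫(2/(y + 1)) dy + ∫(4/(y**2 + 1)) dy - 3*exp(-2*y)/2.
Step 5. Evaluate the standard form [assuming y > -1]: now -3*log(y - 1) + 2*log(y + 1) + ∫(-2*y*exp(3*y)) dy + ∫(4/(y**2 + 1)) dy - 3*exp(-2*y)/2.
Step 6. Evaluate the standard form: now -3*log(y - 1) + 2*log(y + 1) + 4*atan(y) + ∫(-2*y*exp(3*y)) dy - 3*exp(-2*y)/2.
Step 7. Integrate ∫(-2*y*exp(3*y)) dy by parts with u = y, dv = (-2*exp(3*y)) dy, so v = -2*exp(3*y)/3: now -2*y*exp(3*y)/3 - 3*log(y - 1) + 2*log(y + 1) + 4*atan(y) + ∫(2*exp(3*y)/3) dy - 3*exp(-2*y)/2.
Step 8. Evaluate the standard form: now -2*y*exp(3*y)/3 + 2*exp(3*y)/9 - 3*log(y - 1) + 2*log(y + 1) + 4*atan(y) - 3*exp(-2*y)/2.
Answer: -2*y*exp(3*y)/3 + 2*exp(3*y)/9 - 3*log(y - 1) + 2*log(y + 1) + 4*atan(y) - 3*exp(-2*y)/2.


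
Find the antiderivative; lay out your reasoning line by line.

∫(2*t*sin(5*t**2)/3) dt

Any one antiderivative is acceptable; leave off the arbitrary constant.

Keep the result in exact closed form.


Step 1. Substitute u = t**2, turning ∫(2*t*sin(5*t**2)/3) dt into ∫(sin(5*u)/3) du: now ∫(sin(5*u)/3) du.
Step 2. Evaluate the standard form: now -cos(5*u)/15.
Step 3. Substitute back u = t**2: now -cos(5*t**2)/15.
Answer: -cos(5*t**2)/15.


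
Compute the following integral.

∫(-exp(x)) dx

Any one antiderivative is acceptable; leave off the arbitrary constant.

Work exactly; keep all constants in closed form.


Answer: -exp(x).


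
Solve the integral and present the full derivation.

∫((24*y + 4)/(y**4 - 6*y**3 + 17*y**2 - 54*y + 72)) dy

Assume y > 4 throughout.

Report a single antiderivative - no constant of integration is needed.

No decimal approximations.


Step 1. Decompose ∫((24*y + 4)/(y**4 - 6*y**3 + 17*y**2 - 54*y + 72)) dy by partial fractions, (24*y + 4)/(y**4 - 6*y**3 + 17*y**2 - 54*y + 72) = -4/(y**2 + 9) - 2/(y - 2) + 2/(y - 4): now ∫(2/(y - 4)) dy + ∫(-2/(y - 2)) dy + ∫(-4/(y**2 + 9)) dy.
Step 2. Evaluate the standard form [assuming y > 2]: now -2*log(y - 2) + ∫(2/(y - 4)) dy + ∫(-4/(y**2 + 9)) dy.
Step 3. Evaluate the standard form [assuming y > 4]: now 2*log(y - 4) - 2*log(y - 2) + ∫(-4/(y**2 + 9)) dy.
Step 4. Evaluate the standard form: now 2*log(y - 4) - 2*log(y - 2) - 4*atan(y/3)/3.
Answer: 2*log(y - 4) - 2*log(y - 2) - 4*atan(y/3)/3.


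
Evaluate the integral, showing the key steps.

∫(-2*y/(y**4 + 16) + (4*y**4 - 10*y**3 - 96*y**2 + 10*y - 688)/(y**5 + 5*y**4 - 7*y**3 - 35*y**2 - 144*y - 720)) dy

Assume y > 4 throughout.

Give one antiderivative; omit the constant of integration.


Step 1. Rewrite: now ∫(-2*y/(y**4 + 16)) dy + ∫((4*y**4 - 10*y**3 - 96*y**2 + 10*y - 688)/(y**5 + 5*y**4 - 7*y**3 - 35*y**2 - 144*y - 720)) dy.
Step 2. Substitute u = y**2, turning ∫(-2*y/(y**4 + 16)) dy into ∫(-1/(u**2 + 16)) du: now ∫((4*y**4 - 10*y**3 - 96*y**2 + 10*y - 688)/(y**5 + 5*y**4 - 7*y**3 - 35*y**2 - 144*y - 720)) dy + ∫(-1/(u**2 + 16)) du.
Step 3. Evaluate the standard form: now -atan(u/4)/4 + ∫((4*y**4 - 10*y**3 - 96*y**2 + 10*y - 688)/(y**5 + 5*y**4 - 7*y**3 - 35*y**2 - 144*y - 720)) dy.
Step 4. Substitute back u = y**2: now -atan(y**2/4)/4 + ∫((4*y**4 - 10*y**3 - 96*y**2 + 10*y - 688)/(y**5 + 5*y**4 - 7*y**3 - 35*y**2 - 144*y - 720)) dy.
Step 5. Decompose ∫((4*y**4 - 10*y**3 - 96*y**2 + 10*y - 688)/(y**5 + 5*y**4 - 7*y**3 - 35*y**2 - 144*y - 720)) dy by partial fractions, (4*y**4 - 10*y**3 - 96*y**2 + 10*y - 688)/(y**5 + 5*y**4 - 7*y**3 - 35*y**2 - 144*y - 720) = -4/(y**2 + 9) + 2/(y + 5) + 3/(y + 4) - 1/(y - 4): now -atan(y**2/4)/4 + ∫(-1/(y - 4)) dy + ∫(3/(y + 4)) dy + ∫(2/(y + 5)) dy + ∫(-4/(y**2 + 9)) dy.
Step 6. Evaluate the standard form [assuming y > -5]: now 2*log(y + 5) - atan(y**2/4)/4 + ∫(-1/(y - 4)) dy + ∫(3/(y + 4)) dy + ∫(-4/(y**2 + 9)) dy.
Step 7. Evaluate the standard form [assuming y > -4]: now 3*log(y + 4) + 2*log(y + 5) - atan(y**2/4)/4 + ∫(-1/(y - 4)) dy + ∫(-4/(y**2 + 9)) dy.
Step 8. Evaluate the standard form [assuming y > 4]: now -log(y - 4) + 3*log(y + 4) + 2*log(y + 5) - atan(y**2/4)/4 + ∫(-4/(y**2 + 9)) dy.
Step 9. Evaluate the standard form: now -log(y - 4) + 3*log(y + 4) + 2*log(y + 5) - 4*atan(y/3)/3 - atan(y**2/4)/4.
Answer: -log(y - 4) + 3*log(y + 4) + 2*log(y + 5) - 4*atan(y/3)/3 - atan(y**2/4)/4.


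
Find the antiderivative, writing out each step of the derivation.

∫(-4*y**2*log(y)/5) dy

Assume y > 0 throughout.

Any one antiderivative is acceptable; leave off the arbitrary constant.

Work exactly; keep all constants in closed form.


Step 1. Integrate ∫(-4*y**2*log(y)/5) dy by parts with u = log(y), dv = (-4*y**2/5) dy, so v = -4*y**3/15 [assuming y > 0]: now -4*y**3*log(y)/15 + ∫(4*y**2/15) dy.
Step 2. Evaluate the standard form: now -4*y**3*log(y)/15 + 4*y**3/45.
Answer: -4*y**3*log(y)/15 + 4*y**3/45.


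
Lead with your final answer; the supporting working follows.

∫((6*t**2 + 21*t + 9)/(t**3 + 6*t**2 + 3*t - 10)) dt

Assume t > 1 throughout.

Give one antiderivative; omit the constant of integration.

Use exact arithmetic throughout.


The answer is 2*log(t - 1) + log(t + 2) + 3*log(t + 5).
Step 1. Decompose ∫((6*t**2 + 21*t + 9)/(t**3 + 6*t**2 + 3*t - 10)) dt by partial fractions, (6*t**2 + 21*t + 9)/(t**3 + 6*t**2 + 3*t - 10) = 3/(t + 5) + 1/(t + 2) + 2/(t - 1): now ∫(2/(t - 1)) dt + ∫(1/(t + 2)) dt + ∫(3/(t + 5)) dt.
Step 2. Evaluate the standard form [assuming t > 1]: now 2*log(t - 1) + ∫(1/(t + 2)) dt + ∫(3/(t + 5)) dt.
Step 3. Evaluate the standard form [assuming t > -5]: now 2*log(t - 1) + 3*log(t + 5) + ∫(1/(t + 2)) dt.
Step 4. Evaluate the standard form [assuming t > -2]: now 2*log(t - 1) + log(t + 2) + 3*log(t + 5).
Answer: 2*log(t - 1) + log(t + 2) + 3*log(t + 5).


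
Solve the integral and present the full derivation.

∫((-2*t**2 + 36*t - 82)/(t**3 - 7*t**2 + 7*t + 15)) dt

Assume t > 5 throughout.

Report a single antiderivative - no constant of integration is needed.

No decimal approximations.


Step 1. Decompose ∫((-2*t**2 + 36*t - 82)/(t**3 - 7*t**2 + 7*t + 15)) dt by partial fractions, (-2*t**2 + 36*t - 82)/(t**3 - 7*t**2 + 7*t + 15) = -5/(t + 1) - 1/(t - 3) + 4/(t - 5): now ∫(4/(t - 5)) dt + ∫(-1/(t - 3)) dt + ∫(-5/(t + 1)) dt.
Step 2. Evaluate the standard form [assuming t > 5]: now 4*log(t - 5) + ∫(-1/(t - 3)) dt + ∫(-5/(t + 1)) dt.
Step 3. Evaluate the standard form [assuming t > 3]: now 4*log(t - 5) - log(t - 3) + ∫(-5/(t + 1)) dt.
Step 4. Evaluate the standard form [assuming t > -1]: now 4*log(t - 5) - log(t - 3) - 5*log(t + 1).
Answer: 4*log(t - 5) - log(t - 3) - 5*log(t + 1).


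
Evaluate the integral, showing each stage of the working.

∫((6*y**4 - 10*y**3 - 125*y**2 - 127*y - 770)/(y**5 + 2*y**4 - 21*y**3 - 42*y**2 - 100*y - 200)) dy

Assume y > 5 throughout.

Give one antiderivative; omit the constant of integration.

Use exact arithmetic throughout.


Step 1. Decompose ∫((6*y**4 - 10*y**3 - 125*y**2 - 127*y - 770)/(y**5 + 2*y**4 - 21*y**3 - 42*y**2 - 100*y - 200)) dy by partial fractions, (6*y**4 - 10*y**3 - 125*y**2 - 127*y - 770)/(y**5 + 2*y**4 - 21*y**3 - 42*y**2 - 100*y - 200) = 3/(y**2 + 4) + 2/(y + 5) + 5/(y + 2) - 1/(y - 5): now ∫(-1/(y - 5)) dy + ∫(5/(y + 2)) dy + ∫(2/(y + 5)) dy + ∫(3/(y**2 + 4)) dy.
Step 2. Evaluate the standard form [assuming y > -5]: now 2*log(y + 5) + ∫(-1/(y - 5)) dy + ∫(5/(y + 2)) dy + ∫(3/(y**2 + 4)) dy.
Step 3. Evaluate the standard form [assuming y > -2]: now 5*log(y + 2) + 2*log(y + 5) + ∫(-1/(y - 5)) dy + ∫(3/(y**2 + 4)) dy.
Step 4. Evaluate the standard form [assuming y > 5]: now -log(y - 5) + 5*log(y + 2) + 2*log(y + 5) + ∫(3/(y**2 + 4)) dy.
Step 5. Evaluate the standard form: now -log(y - 5) + 5*log(y + 2) + 2*log(y + 5) + 3*atan(y/2)/2.
Answer: -log(y - 5) + 5*log(y + 2) + 2*log(y + 5) + 3*atan(y/2)/2.


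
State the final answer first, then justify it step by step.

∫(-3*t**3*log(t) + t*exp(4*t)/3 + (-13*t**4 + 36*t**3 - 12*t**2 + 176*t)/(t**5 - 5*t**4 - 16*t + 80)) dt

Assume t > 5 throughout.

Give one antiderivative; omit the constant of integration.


The answer is -3*t**4*log(t)/4 + 3*t**4/16 + t*exp(4*t)/12 - exp(4*t)/48 - 5*log(t - 5) - 4*log(t - 2) - 4*log(t + 2) - 2*atan(t/2).
Step 1. Rewrite: now ∫(t*exp(4*t)/3) dt + ∫(-3*t**3*log(t)) dt + ∫((-13*t**4 + 36*t**3 - 12*t**2 + 176*t)/(t**5 - 5*t**4 - 16*t + 80)) dt.
Step 2. Integrate ∫(t*exp(4*t)/3) dt by parts with u = t, dv = (exp(4*t)/3) dt, so v = exp(4*t)/12: now t*exp(4*t)/12 + ∫(-3*t**3*log(t)) dt + ∫((-13*t**4 + 36*t**3 - 12*t**2 + 176*t)/(t**5 - 5*t**4 - 16*t + 80)) dt + ∫(-exp(4*t)/12) dt.
Step 3. Evaluate the standard form: now t*exp(4*t)/12 - exp(4*t)/48 + ∫(-3*t**3*log(t)) dt + ∫((-13*t**4 + 36*t**3 - 12*t**2 + 176*t)/(t**5 - 5*t**4 - 16*t + 80)) dt.
Step 4. Decompose ∫((-13*t**4 + 36*t**3 - 12*t**2 + 176*t)/(t**5 - 5*t**4 - 16*t + 80)) dt by partial fractions, (-13*t**4 + 36*t**3 - 12*t**2 + 176*t)/(t**5 - 5*t**4 - 16*t + 80) = -4/(t**2 + 4) - 4/(t + 2) - 4/(t - 2) - 5/(t - 5): now t*exp(4*t)/12 - exp(4*t)/48 + ∫(-3*t**3*log(t)) dt + ∫(-5/(t - 5)) dt + ∫(-4/(t - 2)) dt + ∫(-4/(t + 2)) dt + ∫(-4/(t**2 + 4)) dt.
Step 5. Evaluate the standard form [assuming t > 5]: now t*exp(4*t)/12 - exp(4*t)/48 - 5*log(t - 5) + ∫(-3*t**3*log(t)) dt + ∫(-4/(t - 2)) dt + ∫(-4/(t + 2)) dt + ∫(-4/(t**2 + 4)) dt.
Step 6. Evaluate the standard form [assuming t > 2]: now t*exp(4*t)/12 - exp(4*t)/48 - 5*log(t - 5) - 4*log(t - 2) + ∫(-3*t**3*log(t)) dt + ∫(-4/(t + 2)) dt + ∫(-4/(t**2 + 4)) dt.
Step 7. Evaluate the standard form [assuming t > -2]: now t*exp(4*t)/12 - exp(4*t)/48 - 5*log(t - 5) - 4*log(t - 2) - 4*log(t + 2) + ∫(-3*t**3*log(t)) dt + ∫(-4/(t**2 + 4)) dt.
Step 8. Evaluate the standard form: now t*exp(4*t)/12 - exp(4*t)/48 - 5*log(t - 5) - 4*log(t - 2) - 4*log(t + 2) - 2*atan(t/2) + ∫(-3*t**3*log(t)) dt.
Step 9. Integrate ∫(-3*t**3*log(t)) dt by parts with u = log(t), dv = (-3*t**3) dt, so v = -3*t**4/4 [assuming t > 0]: now -3*t**4*log(t)/4 + t*exp(4*t)/12 - exp(4*t)/48 - 5*log(t - 5) - 4*log(t - 2) - 4*log(t + 2) - 2*atan(t/2) + ∫(3*t**3/4) dt.
Step 10. Evaluate the standard form: now -3*t**4*log(t)/4 + 3*t**4/16 + t*exp(4*t)/12 - exp(4*t)/48 - 5*log(t - 5) - 4*log(t - 2) - 4*log(t + 2) - 2*atan(t/2).
Answer: -3*t**4*log(t)/4 + 3*t**4/16 + t*exp(4*t)/12 - exp(4*t)/48 - 5*log(t - 5) - 4*log(t - 2) - 4*log(t + 2) - 2*atan(t/2).


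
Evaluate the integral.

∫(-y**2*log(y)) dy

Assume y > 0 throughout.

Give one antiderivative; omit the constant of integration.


Answer: -y**3*log(y)/3 + y**3/9.


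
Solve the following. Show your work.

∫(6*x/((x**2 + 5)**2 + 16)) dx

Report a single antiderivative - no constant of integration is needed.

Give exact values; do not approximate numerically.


Step 1. Substitute u = x**2 + 5, turning ∫(6*x/((x**2 + 5)**2 + 16)) dx into ∫(3/(u**2 + 16)) du: now ∫(3/(u**2 + 16)) du.
Step 2. Evaluate the standard form: now 3*atan(u/4)/4.
Step 3. Substitute back u = x**2 + 5: now 3*atan(x**2/4 + 5/4)/4.
Answer: 3*atan(x**2/4 + 5/4)/4.


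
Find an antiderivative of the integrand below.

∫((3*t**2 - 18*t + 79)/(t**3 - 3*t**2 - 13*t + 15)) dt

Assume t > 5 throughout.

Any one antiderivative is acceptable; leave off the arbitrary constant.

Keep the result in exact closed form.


Answer: 2*log(t - 5) - 4*log(t - 1) + 5*log(t + 3).


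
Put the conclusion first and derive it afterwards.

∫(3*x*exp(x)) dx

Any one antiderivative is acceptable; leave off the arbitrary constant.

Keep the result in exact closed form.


The answer is 3*x*exp(x) - 3*exp(x).
Step 1. Integrate ∫(3*x*exp(x)) dx by parts with u = x, dv = (3*exp(x)) dx, so v = 3*exp(x): now 3*x*exp(x) + ∫(-3*exp(x)) dx.
Step 2. Evaluate the standard form: now 3*x*exp(x) - 3*exp(x).
Answer: 3*x*exp(x) - 3*exp(x).


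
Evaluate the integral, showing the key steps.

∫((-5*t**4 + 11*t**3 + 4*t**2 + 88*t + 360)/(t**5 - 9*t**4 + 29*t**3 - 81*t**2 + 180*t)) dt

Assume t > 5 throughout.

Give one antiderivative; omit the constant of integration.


Step 1. Decompose ∫((-5*t**4 + 11*t**3 + 4*t**2 + 88*t + 360)/(t**5 - 9*t**4 + 29*t**3 - 81*t**2 + 180*t)) dt by partial fractions, (-5*t**4 + 11*t**3 + 4*t**2 + 88*t + 360)/(t**5 - 9*t**4 + 29*t**3 - 81*t**2 + 180*t) = -1/(t**2 + 9) - 2/(t - 4) - 5/(t - 5) + 2/t: now ∫(2/t) dt + ∫(-5/(t - 5)) dt + ∫(-2/(t - 4)) dt + ∫(-1/(t**2 + 9)) dt.
Step 2. Evaluate the standard form [assuming t > 4]: now -2*log(t - 4) + ∫(2/t) dt + ∫(-5/(t - 5)) dt + ∫(-1/(t**2 + 9)) dt.
Step 3. Evaluate the standard form [assuming t > 0]: now 2*log(t) - 2*log(t - 4) + ∫(-5/(t - 5)) dt + ∫(-1/(t**2 + 9)) dt.
Step 4. Evaluate the standard form [assuming t > 5]: now 2*log(t) - 5*log(t - 5) - 2*log(t - 4) + ∫(-1/(t**2 + 9)) dt.
Step 5. Evaluate the standard form: now 2*log(t) - 5*log(t - 5) - 2*log(t - 4) - atan(t/3)/3.
Answer: 2*log(t) - 5*log(t - 5) - 2*log(t - 4) - atan(t/3)/3.


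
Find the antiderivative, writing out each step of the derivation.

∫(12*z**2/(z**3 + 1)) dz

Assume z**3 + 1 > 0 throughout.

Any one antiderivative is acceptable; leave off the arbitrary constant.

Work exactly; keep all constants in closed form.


Step 1. Substitute u = z**3 + 1, turning ∫(12*z**2/(z**3 + 1)) dz into ∫(4/u) du: now ∫(4/u) du.
Step 2. Evaluate the standard form [assuming u > 0]: now 4*log(u).
Step 3. Substitute back u = z**3 + 1: now 4*log(z**3 + 1).
Answer: 4*log(z**3 + 1).


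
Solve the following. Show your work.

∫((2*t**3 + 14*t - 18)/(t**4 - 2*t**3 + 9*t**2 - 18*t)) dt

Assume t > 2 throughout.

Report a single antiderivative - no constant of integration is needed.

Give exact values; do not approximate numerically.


Step 1. Decompose ∫((2*t**3 + 14*t - 18)/(t**4 - 2*t**3 + 9*t**2 - 18*t)) dt by partial fractions, (2*t**3 + 14*t - 18)/(t**4 - 2*t**3 + 9*t**2 - 18*t) = 2/(t**2 + 9) + 1/(t - 2) + 1/t: now ∫(1/t) dt + ∫(1/(t - 2)) dt + ∫(2/(t**2 + 9)) dt.
Step 2. Evaluate the standard form [assuming t > 0]: now log(t) + ∫(1/(t - 2)) dt + ∫(2/(t**2 + 9)) dt.
Step 3. Evaluate the standard form [assuming t > 2]: now log(t) + log(t - 2) + ∫(2/(t**2 + 9)) dt.
Step 4. Evaluate the standard form: now log(t) + log(t - 2) + 2*atan(t/3)/3.
Answer: log(t) + log(t - 2) + 2*atan(t/3)/3.


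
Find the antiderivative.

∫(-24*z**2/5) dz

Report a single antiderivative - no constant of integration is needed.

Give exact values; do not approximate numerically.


Answer: -8*z**3/5.


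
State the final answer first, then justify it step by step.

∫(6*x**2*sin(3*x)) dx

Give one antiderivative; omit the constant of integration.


The answer is -2*x**2*cos(3*x) + 4*x*sin(3*x)/3 + 4*cos(3*x)/9.
Step 1. Integrate ∫(6*x**2*sin(3*x)) dx by parts with u = x**2, dv = (6*sin(3*x)) dx, so v = -2*cos(3*x): now -2*x**2*cos(3*x) + ∫(4*x*cos(3*x)) dx.
Step 2. Integrate ∫(4*x*cos(3*x)) dx by parts with u = x, dv = (4*cos(3*x)) dx, so v = 4*sin(3*x)/3: now -2*x**2*cos(3*x) + 4*x*sin(3*x)/3 + ∫(-4*sin(3*x)/3) dx.
Step 3. Evaluate the standard form: now -2*x**2*cos(3*x) + 4*x*sin(3*x)/3 + 4*cos(3*x)/9.
Answer: -2*x**2*cos(3*x) + 4*x*sin(3*x)/3 + 4*cos(3*x)/9.


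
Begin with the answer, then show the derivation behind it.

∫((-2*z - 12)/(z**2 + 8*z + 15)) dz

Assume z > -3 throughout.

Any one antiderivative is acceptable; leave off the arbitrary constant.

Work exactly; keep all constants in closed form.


The answer is -3*log(z + 3) + log(z + 5).
Step 1. Decompose ∫((-2*z - 12)/(z**2 + 8*z + 15)) dz by partial fractions, (-2*z - 12)/(z**2 + 8*z + 15) = 1/(z + 5) - 3/(z + 3): now ∫(-3/(z + 3)) dz + ∫(1/(z + 5)) dz.
Step 2. Evaluate the standard form [assuming z > -3]: now -3*log(z + 3) + ∫(1/(z + 5)) dz.
Step 3. Evaluate the standard form [assuming z > -5]: now -3*log(z + 3) + log(z + 5).
Answer: -3*log(z + 3) + log(z + 5).


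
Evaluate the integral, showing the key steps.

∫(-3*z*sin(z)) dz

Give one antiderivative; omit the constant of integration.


Step 1. Integrate ∫(-3*z*sin(z)) dz by parts with u = z, dv = (-3*sin(z)) dz, so v = 3*cos(z): now 3*z*cos(z) + ∫(-3*cos(z)) dz.
Step 2. Evaluate the standard form: now 3*z*cos(z) - 3*sin(z).
Answer: 3*z*cos(z) - 3*sin(z).


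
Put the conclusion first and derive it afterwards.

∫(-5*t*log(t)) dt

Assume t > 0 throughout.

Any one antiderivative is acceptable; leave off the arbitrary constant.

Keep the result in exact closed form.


The answer is -5*t**2*log(t)/2 + 5*t**2/4.
Step 1. Integrate ∫(-5*t*log(t)) dt by parts with u = log(t), dv = (-5*t) dt, so v = -5*t**2/2 [assuming t > 0]: now -5*t**2*log(t)/2 + ∫(5*t/2) dt.
Step 2. Evaluate the standard form: now -5*t**2*log(t)/2 + 5*t**2/4.
Answer: -5*t**2*log(t)/2 + 5*t**2/4.


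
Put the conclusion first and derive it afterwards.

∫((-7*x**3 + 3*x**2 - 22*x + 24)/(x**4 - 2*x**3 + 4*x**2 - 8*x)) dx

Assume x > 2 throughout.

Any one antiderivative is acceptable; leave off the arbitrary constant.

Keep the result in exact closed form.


The answer is -3*log(x) - 4*log(x - 2) - 3*atan(x/2)/2.
Step 1. Decompose ∫((-7*x**3 + 3*x**2 - 22*x + 24)/(x**4 - 2*x**3 + 4*x**2 - 8*x)) dx by partial fractions, (-7*x**3 + 3*x**2 - 22*x + 24)/(x**4 - 2*x**3 + 4*x**2 - 8*x) = -3/(x**2 + 4) - 4/(x - 2) - 3/x: now ∫(-3/x) dx + ∫(-4/(x - 2)) dx + ∫(-3/(x**2 + 4)) dx.
Step 2. Evaluate the standard form [assuming x > 0]: now -3*log(x) + ∫(-4/(x - 2)) dx + ∫(-3/(x**2 + 4)) dx.
Step 3. Evaluate the standard form [assuming x > 2]: now -3*log(x) - 4*log(x - 2) + ∫(-3/(x**2 + 4)) dx.
Step 4. Evaluate the standard form: now -3*log(x) - 4*log(x - 2) - 3*atan(x/2)/2.
Answer: -3*log(x) - 4*log(x - 2) - 3*atan(x/2)/2.


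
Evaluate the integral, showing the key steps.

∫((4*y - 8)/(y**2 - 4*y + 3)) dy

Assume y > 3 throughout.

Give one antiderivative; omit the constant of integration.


Step 1. Decompose ∫((4*y - 8)/(y**2 - 4*y + 3)) dy by partial fractions, (4*y - 8)/(y**2 - 4*y + 3) = 2/(y - 1) + 2/(y - 3): now ∫(2/(y - 3)) dy + ∫(2/(y - 1)) dy.
Step 2. Evaluate the standard form [assuming y > 1]: now 2*log(y - 1) + ∫(2/(y - 3)) dy.
Step 3. Evaluate the standard form [assuming y > 3]: now 2*log(y - 3) + 2*log(y - 1).
Answer: 2*log(y - 3) + 2*log(y - 1).


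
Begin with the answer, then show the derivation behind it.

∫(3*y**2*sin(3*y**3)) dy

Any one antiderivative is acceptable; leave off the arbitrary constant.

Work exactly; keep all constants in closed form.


The answer is -cos(3*y**3)/3.
Step 1. Substitute u = y**3, turning ∫(3*y**2*sin(3*y**3)) dy into ∫(sin(3*u)) du: now ∫(sin(3*u)) du.
Step 2. Evaluate the standard form: now -cos(3*u)/3.
Step 3. Substitute back u = y**3: now -cos(3*y**3)/3.
Answer: -cos(3*y**3)/3.


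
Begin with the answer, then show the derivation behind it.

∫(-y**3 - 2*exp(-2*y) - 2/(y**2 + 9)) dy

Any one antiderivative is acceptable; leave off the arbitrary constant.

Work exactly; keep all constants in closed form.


The answer is -y**4/4 - 2*atan(y/3)/3 + exp(-2*y).
Step 1. Rewrite: now ∫(-y**3) dy + ∫(-2/(y**2 + 9)) dy + ∫(-2*exp(-2*y)) dy.
Step 2. Evaluate the standard form: now -y**4/4 + ∫(-2/(y**2 + 9)) dy + ∫(-2*exp(-2*y)) dy.
Step 3. Evaluate the standard form: now -y**4/4 - 2*atan(y/3)/3 + ∫(-2*exp(-2*y)) dy.
Step 4. Evaluate the standard form: now -y**4/4 - 2*atan(y/3)/3 + exp(-2*y).
Answer: -y**4/4 - 2*atan(y/3)/3 + exp(-2*y).


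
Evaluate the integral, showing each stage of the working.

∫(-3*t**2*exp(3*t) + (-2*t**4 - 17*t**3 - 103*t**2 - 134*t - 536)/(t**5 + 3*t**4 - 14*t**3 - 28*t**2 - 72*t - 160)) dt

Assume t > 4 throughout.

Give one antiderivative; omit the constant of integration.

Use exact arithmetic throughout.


Step 1. Rewrite: now ∫(-3*t**2*exp(3*t)) dt + ∫((-2*t**4 - 17*t**3 - 103*t**2 - 134*t - 536)/(t**5 + 3*t**4 - 14*t**3 - 28*t**2 - 72*t - 160)) dt.
Step 2. Decompose ∫((-2*t**4 - 17*t**3 - 103*t**2 - 134*t - 536)/(t**5 + 3*t**4 - 14*t**3 - 28*t**2 - 72*t - 160)) dt by partial fractions, (-2*t**4 - 17*t**3 - 103*t**2 - 134*t - 536)/(t**5 + 3*t**4 - 14*t**3 - 28*t**2 - 72*t - 160) = 3/(t**2 + 4) - 2/(t + 5) + 4/(t + 2) - 4/(t - 4): now ∫(-3*t**2*exp(3*t)) dt + ∫(-4/(t - 4)) dt + ∫(4/(t + 2)) dt + ∫(-2/(t + 5)) dt + ∫(3/(t**2 + 4)) dt.
Step 3. Evaluate the standard form [assuming t > -5]: now -2*log(t + 5) + ∫(-3*t**2*exp(3*t)) dt + ∫(-4/(t - 4)) dt + ∫(4/(t + 2)) dt + ∫(3/(t**2 + 4)) dt.
Step 4. Evaluate the standard form [assuming t > -2]: now 4*log(t + 2) - 2*log(t + 5) + ∫(-3*t**2*exp(3*t)) dt + ∫(-4/(t - 4)) dt + ∫(3/(t**2 + 4)) dt.
Step 5. Evaluate the standard form [assuming t > 4]: now -4*log(t - 4) + 4*log(t + 2) - 2*log(t + 5) + ∫(-3*t**2*exp(3*t)) dt + ∫(3/(t**2 + 4)) dt.
Step 6. Evaluate the standard form: now -4*log(t - 4) + 4*log(t + 2) - 2*log(t + 5) + 3*atan(t/2)/2 + ∫(-3*t**2*exp(3*t)) dt.
Step 7. Integrate ∫(-3*t**2*exp(3*t)) dt by parts with u = t**2, dv = (-3*exp(3*t)) dt, so v = -exp(3*t): now -t**2*exp(3*t) - 4*log(t - 4) + 4*log(t + 2) - 2*log(t + 5) + 3*atan(t/2)/2 + ∫(2*t*exp(3*t)) dt.
Step 8. Integrate ∫(2*t*exp(3*t)) dt by parts with u = t, dv = (2*exp(3*t)) dt, so v = 2*exp(3*t)/3: now -t**2*exp(3*t) + 2*t*exp(3*t)/3 - 4*log(t - 4) + 4*log(t + 2) - 2*log(t + 5) + 3*atan(t/2)/2 + ∫(-2*exp(3*t)/3) dt.
Step 9. Evaluate the standard form: now -t**2*exp(3*t) + 2*t*exp(3*t)/3 - 2*exp(3*t)/9 - 4*log(t - 4) + 4*log(t + 2) - 2*log(t + 5) + 3*atan(t/2)/2.
Answer: -t**2*exp(3*t) + 2*t*exp(3*t)/3 - 2*exp(3*t)/9 - 4*log(t - 4) + 4*log(t + 2) - 2*log(t + 5) + 3*atan(t/2)/2.


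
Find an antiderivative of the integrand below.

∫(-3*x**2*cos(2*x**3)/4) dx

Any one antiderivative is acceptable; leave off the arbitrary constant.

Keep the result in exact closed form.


Answer: -sin(2*x**3)/8.


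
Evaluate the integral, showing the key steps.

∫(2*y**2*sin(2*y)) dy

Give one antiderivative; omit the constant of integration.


Step 1. Integrate ∫(2*y**2*sin(2*y)) dy by parts with u = y**2, dv = (2*sin(2*y)) dy, so v = -cos(2*y): now -y**2*cos(2*y) + ∫(2*y*cos(2*y)) dy.
Step 2. Integrate ∫(2*y*cos(2*y)) dy by parts with u = y, dv = (2*cos(2*y)) dy, so v = sin(2*y): now -y**2*cos(2*y) + y*sin(2*y) + ∫(-sin(2*y)) dy.
Step 3. Evaluate the standard form: now -y**2*cos(2*y) + y*sin(2*y) + cos(2*y)/2.
Answer: -y**2*cos(2*y) + y*sin(2*y) + cos(2*y)/2.


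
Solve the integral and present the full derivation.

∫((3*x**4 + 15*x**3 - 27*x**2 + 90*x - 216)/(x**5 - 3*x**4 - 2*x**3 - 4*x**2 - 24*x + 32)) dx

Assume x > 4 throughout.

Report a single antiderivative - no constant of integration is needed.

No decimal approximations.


Step 1. Decompose ∫((3*x**4 + 15*x**3 - 27*x**2 + 90*x - 216)/(x**5 - 3*x**4 - 2*x**3 - 4*x**2 - 24*x + 32)) dx by partial fractions, (3*x**4 + 15*x**3 - 27*x**2 + 90*x - 216)/(x**5 - 3*x**4 - 2*x**3 - 4*x**2 - 24*x + 32) = -3/(x**2 + 4) - 4/(x + 2) + 3/(x - 1) + 4/(x - 4): now ∫(4/(x - 4)) dx + ∫(3/(x - 1)) dx + ∫(-4/(x + 2)) dx + ∫(-3/(x**2 + 4)) dx.
Step 2. Evaluate the standard form [assuming x > 1]: now 3*log(x - 1) + ∫(4/(x - 4)) dx + ∫(-4/(x + 2)) dx + ∫(-3/(x**2 + 4)) dx.
Step 3. Evaluate the standard form [assuming x > 4]: now 4*log(x - 4) + 3*log(x - 1) + ∫(-4/(x + 2)) dx + ∫(-3/(x**2 + 4)) dx.
Step 4. Evaluate the standard form [assuming x > -2]: now 4*log(x - 4) + 3*log(x - 1) - 4*log(x + 2) + ∫(-3/(x**2 + 4)) dx.
Step 5. Evaluate the standard form: now 4*log(x - 4) + 3*log(x - 1) - 4*log(x + 2) - 3*atan(x/2)/2.
Answer: 4*log(x - 4) + 3*log(x - 1) - 4*log(x + 2) - 3*atan(x/2)/2.


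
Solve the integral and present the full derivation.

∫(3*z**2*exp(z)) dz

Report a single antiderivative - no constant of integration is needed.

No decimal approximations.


Step 1. Integrate ∫(3*z**2*exp(z)) dz by parts with u = z**2, dv = (3*exp(z)) dz, so v = 3*exp(z): now 3*z**2*exp(z) + ∫(-6*z*exp(z)) dz.
Step 2. Integrate ∫(-6*z*exp(z)) dz by parts with u = z, dv = (-6*exp(z)) dz, so v = -6*exp(z): now 3*z**2*exp(z) - 6*z*exp(z) + ∫(6*exp(z)) dz.
Step 3. Evaluate the standard form: now 3*z**2*exp(z) - 6*z*exp(z) + 6*exp(z).
Answer: 3*z**2*exp(z) - 6*z*exp(z) + 6*exp(z).


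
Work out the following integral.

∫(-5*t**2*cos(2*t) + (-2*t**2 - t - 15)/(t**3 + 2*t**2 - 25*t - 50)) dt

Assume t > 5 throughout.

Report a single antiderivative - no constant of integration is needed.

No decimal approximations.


Answer: -5*t**2*sin(2*t)/2 - 5*t*cos(2*t)/2 - log(t - 5) + log(t + 2) - 2*log(t + 5) + 5*sin(2*t)/4.


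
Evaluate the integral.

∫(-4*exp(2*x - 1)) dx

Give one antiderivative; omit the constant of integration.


Answer: -2*exp(2*x - 1).


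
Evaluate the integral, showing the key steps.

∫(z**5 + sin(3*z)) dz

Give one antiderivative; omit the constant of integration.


Step 1. Rewrite: now ∫(z**5) dz + ∫(sin(3*z)) dz.
Step 2. Evaluate the standard form: now z**6/6 + ∫(sin(3*z)) dz.
Step 3. Evaluate the standard form: now z**6/6 - cos(3*z)/3.
Answer: z**6/6 - cos(3*z)/3.


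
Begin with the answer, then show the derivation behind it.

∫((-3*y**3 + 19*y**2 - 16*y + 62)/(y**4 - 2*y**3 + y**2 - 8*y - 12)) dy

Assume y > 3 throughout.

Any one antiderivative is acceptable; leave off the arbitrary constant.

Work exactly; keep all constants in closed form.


The answer is 2*log(y - 3) - 5*log(y + 1) + atan(y/2).
Step 1. Decompose ∫((-3*y**3 + 19*y**2 - 16*y + 62)/(y**4 - 2*y**3 + y**2 - 8*y - 12)) dy by partial fractions, (-3*y**3 + 19*y**2 - 16*y + 62)/(y**4 - 2*y**3 + y**2 - 8*y - 12) = 2/(y**2 + 4) - 5/(y + 1) + 2/(y - 3): now ∫(2/(y - 3)) dy + ∫(-5/(y + 1)) dy + ∫(2/(y**2 + 4)) dy.
Step 2. Evaluate the standard form [assuming y > -1]: now -5*log(y + 1) + ∫(2/(y - 3)) dy + ∫(2/(y**2 + 4)) dy.
Step 3. Evaluate the standard form [assuming y > 3]: now 2*log(y - 3) - 5*log(y + 1) + ∫(2/(y**2 + 4)) dy.
Step 4. Evaluate the standard form: now 2*log(y - 3) - 5*log(y + 1) + atan(y/2).
Answer: 2*log(y - 3) - 5*log(y + 1) + atan(y/2).


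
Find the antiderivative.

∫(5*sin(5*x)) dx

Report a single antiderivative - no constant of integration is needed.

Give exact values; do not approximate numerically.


Answer: -cos(5*x).


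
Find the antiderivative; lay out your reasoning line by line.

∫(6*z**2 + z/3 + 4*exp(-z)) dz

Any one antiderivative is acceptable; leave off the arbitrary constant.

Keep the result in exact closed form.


Step 1. Rewrite: now ∫(z/3) dz + ∫(6*z**2) dz + ∫(4*exp(-z)) dz.
Step 2. Evaluate the standard form: now z**2/6 + ∫(6*z**2) dz + ∫(4*exp(-z)) dz.
Step 3. Evaluate the standard form: now z**2/6 + ∫(6*z**2) dz - 4*exp(-z).
Step 4. Evaluate the standard form: now 2*z**3 + z**2/6 - 4*exp(-z).
Answer: 2*z**3 + z**2/6 - 4*exp(-z).


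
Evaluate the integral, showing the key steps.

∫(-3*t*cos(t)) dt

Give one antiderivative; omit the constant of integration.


Step 1. Integrate ∫(-3*t*cos(t)) dt by parts with u = t, dv = (-3*cos(t)) dt, so v = -3*sin(t): now -3*t*sin(t) + ∫(3*sin(t)) dt.
Step 2. Evaluate the standard form: now -3*t*sin(t) - 3*cos(t).
Answer: -3*t*sin(t) - 3*cos(t).


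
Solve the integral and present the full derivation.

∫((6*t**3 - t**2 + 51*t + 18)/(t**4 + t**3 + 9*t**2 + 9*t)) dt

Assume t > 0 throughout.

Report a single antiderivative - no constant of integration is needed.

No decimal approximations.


Step 1. Decompose ∫((6*t**3 - t**2 + 51*t + 18)/(t**4 + t**3 + 9*t**2 + 9*t)) dt by partial fractions, (6*t**3 - t**2 + 51*t + 18)/(t**4 + t**3 + 9*t**2 + 9*t) = -3/(t**2 + 9) + 4/(t + 1) + 2/t: now ∫(2/t) dt + ∫(4/(t + 1)) dt + ∫(-3/(t**2 + 9)) dt.
Step 2. Evaluate the standard form [assuming t > 0]: now 2*log(t) + ∫(4/(t + 1)) dt + ∫(-3/(t**2 + 9)) dt.
Step 3. Evaluate the standard form [assuming t > -1]: now 2*log(t) + 4*log(t + 1) + ∫(-3/(t**2 + 9)) dt.
Step 4. Evaluate the standard form: now 2*log(t) + 4*log(t + 1) - atan(t/3).
Answer: 2*log(t) + 4*log(t + 1) - atan(t/3).


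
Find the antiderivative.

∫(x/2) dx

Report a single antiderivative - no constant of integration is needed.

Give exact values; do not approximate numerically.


Answer: x**2/4.


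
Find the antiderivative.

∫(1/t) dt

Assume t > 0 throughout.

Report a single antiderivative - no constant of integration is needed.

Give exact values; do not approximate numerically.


Answer: log(t).


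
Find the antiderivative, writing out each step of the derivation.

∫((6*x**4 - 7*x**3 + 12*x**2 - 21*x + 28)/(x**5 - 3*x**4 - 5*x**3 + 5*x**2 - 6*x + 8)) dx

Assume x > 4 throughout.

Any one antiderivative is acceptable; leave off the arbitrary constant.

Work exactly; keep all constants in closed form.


Step 1. Decompose ∫((6*x**4 - 7*x**3 + 12*x**2 - 21*x + 28)/(x**5 - 3*x**4 - 5*x**3 + 5*x**2 - 6*x + 8)) dx by partial fractions, (6*x**4 - 7*x**3 + 12*x**2 - 21*x + 28)/(x**5 - 3*x**4 - 5*x**3 + 5*x**2 - 6*x + 8) = 2/(x**2 + 1) + 3/(x + 2) - 1/(x - 1) + 4/(x - 4): now ∫(4/(x - 4)) dx + ∫(-1/(x - 1)) dx + ∫(3/(x + 2)) dx + ∫(2/(x**2 + 1)) dx.
Step 2. Evaluate the standard form [assuming x > 1]: now -log(x - 1) + ∫(4/(x - 4)) dx + ∫(3/(x + 2)) dx + ∫(2/(x**2 + 1)) dx.
Step 3. Evaluate the standard form [assuming x > -2]: now -log(x - 1) + 3*log(x + 2) + ∫(4/(x - 4)) dx + ∫(2/(x**2 + 1)) dx.
Step 4. Evaluate the standard form [assuming x > 4]: now 4*log(x - 4) - log(x - 1) + 3*log(x + 2) + ∫(2/(x**2 + 1)) dx.
Step 5. Evaluate the standard form: now 4*log(x - 4) - log(x - 1) + 3*log(x + 2) + 2*atan(x).
Answer: 4*log(x - 4) - log(x - 1) + 3*log(x + 2) + 2*atan(x).


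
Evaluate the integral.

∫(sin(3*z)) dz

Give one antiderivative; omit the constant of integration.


Answer: -cos(3*z)/3.


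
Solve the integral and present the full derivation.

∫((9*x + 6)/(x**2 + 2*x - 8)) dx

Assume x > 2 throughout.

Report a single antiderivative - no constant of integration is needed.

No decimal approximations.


Step 1. Decompose ∫((9*x + 6)/(x**2 + 2*x - 8)) dx by partial fractions, (9*x + 6)/(x**2 + 2*x - 8) = 5/(x + 4) + 4/(x - 2): now ∫(4/(x - 2)) dx + ∫(5/(x + 4)) dx.
Step 2. Evaluate the standard form [assuming x > 2]: now 4*log(x - 2) + ∫(5/(x + 4)) dx.
Step 3. Evaluate the standard form [assuming x > -4]: now 4*log(x - 2) + 5*log(x + 4).
Answer: 4*log(x - 2) + 5*log(x + 4).


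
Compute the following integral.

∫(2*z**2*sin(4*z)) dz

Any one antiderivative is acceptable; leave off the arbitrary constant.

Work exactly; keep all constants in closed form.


Answer: -z**2*cos(4*z)/2 + z*sin(4*z)/4 + cos(4*z)/16.


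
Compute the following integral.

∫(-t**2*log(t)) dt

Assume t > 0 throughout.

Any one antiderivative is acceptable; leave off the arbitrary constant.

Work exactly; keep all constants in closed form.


Answer: -t**3*log(t)/3 + t**3/9.


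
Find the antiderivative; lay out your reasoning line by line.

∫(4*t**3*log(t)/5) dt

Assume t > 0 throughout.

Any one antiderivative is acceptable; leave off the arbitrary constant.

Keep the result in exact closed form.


Step 1. Integrate ∫(4*t**3*log(t)/5) dt by parts with u = log(t), dv = (4*t**3/5) dt, so v = t**4/5 [assuming t > 0]: now t**4*log(t)/5 + ∫(-t**3/5) dt.
Step 2. Evaluate the standard form: now t**4*log(t)/5 - t**4/20.
Answer: t**4*log(t)/5 - t**4/20.


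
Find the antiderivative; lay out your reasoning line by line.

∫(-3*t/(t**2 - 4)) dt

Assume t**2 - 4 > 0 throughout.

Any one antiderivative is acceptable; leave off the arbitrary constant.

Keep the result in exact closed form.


Step 1. Substitute u = t**2 - 4, turning ∫(-3*t/(t**2 - 4)) dt into ∫(-3/(2*u)) du: now ∫(-3/(2*u)) du.
Step 2. Evaluate the standard form [assuming u > 0]: now -3*log(u)/2.
Step 3. Substitute back u = t**2 - 4: now -3*log(t**2 - 4)/2.
Answer: -3*log(t**2 - 4)/2.


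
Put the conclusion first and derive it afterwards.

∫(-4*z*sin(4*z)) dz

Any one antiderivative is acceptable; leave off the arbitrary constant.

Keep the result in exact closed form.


The answer is z*cos(4*z) - sin(4*z)/4.
Step 1. Integrate ∫(-4*z*sin(4*z)) dz by parts with u = z, dv = (-4*sin(4*z)) dz, so v = cos(4*z): now z*cos(4*z) + ∫(-cos(4*z)) dz.
Step 2. Evaluate the standard form: now z*cos(4*z) - sin(4*z)/4.
Answer: z*cos(4*z) - sin(4*z)/4.


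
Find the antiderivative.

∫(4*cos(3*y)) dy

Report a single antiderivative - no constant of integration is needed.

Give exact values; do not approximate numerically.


Answer: 4*sin(3*y)/3.


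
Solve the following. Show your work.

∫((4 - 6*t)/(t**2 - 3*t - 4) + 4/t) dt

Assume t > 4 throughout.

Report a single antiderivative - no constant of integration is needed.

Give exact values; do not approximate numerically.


Step 1. Rewrite: now ∫(4/t) dt + ∫((4 - 6*t)/(t**2 - 3*t - 4)) dt.
Step 2. Evaluate the standard form [assuming t > 0]: now 4*log(t) + ∫((4 - 6*t)/(t**2 - 3*t - 4)) dt.
Step 3. Decompose ∫((4 - 6*t)/(t**2 - 3*t - 4)) dt by partial fractions, (4 - 6*t)/(t**2 - 3*t - 4) = -2/(t + 1) - 4/(t - 4): now 4*log(t) + ∫(-4/(t - 4)) dt + ∫(-2/(t + 1)) dt.
Step 4. Evaluate the standard form [assuming t > 4]: now 4*log(t) - 4*log(t - 4) + ∫(-2/(t + 1)) dt.
Step 5. Evaluate the standard form [assuming t > -1]: now 4*log(t) - 4*log(t - 4) - 2*log(t + 1).
Answer: 4*log(t) - 4*log(t - 4) - 2*log(t + 1).


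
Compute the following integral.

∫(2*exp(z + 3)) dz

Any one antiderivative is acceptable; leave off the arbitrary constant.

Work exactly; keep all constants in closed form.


Answer: 2*exp(z + 3).


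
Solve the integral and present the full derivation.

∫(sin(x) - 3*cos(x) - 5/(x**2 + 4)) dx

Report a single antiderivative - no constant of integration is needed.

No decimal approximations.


Step 1. Rewrite: now ∫(-5/(x**2 + 4)) dx + ∫(sin(x)) dx + ∫(-3*cos(x)) dx.
Step 2. Evaluate the standard form: now -5*atan(x/2)/2 + ∫(sin(x)) dx + ∫(-3*cos(x)) dx.
Step 3. Evaluate the standard form: now -3*sin(x) - 5*atan(x/2)/2 + ∫(sin(x)) dx.
Step 4. Evaluate the standard form: now -3*sin(x) - cos(x) - 5*atan(x/2)/2.
Answer: -3*sin(x) - cos(x) - 5*atan(x/2)/2.


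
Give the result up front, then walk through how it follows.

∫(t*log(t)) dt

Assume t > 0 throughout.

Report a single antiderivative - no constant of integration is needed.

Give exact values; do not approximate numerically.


The answer is t**2*log(t)/2 - t**2/4.
Step 1. Integrate ∫(t*log(t)) dt by parts with u = log(t), dv = (t) dt, so v = t**2/2 [assuming t > 0]: now t**2*log(t)/2 + ∫(-t/2) dt.
Step 2. Evaluate the standard form: now t**2*log(t)/2 - t**2/4.
Answer: t**2*log(t)/2 - t**2/4.


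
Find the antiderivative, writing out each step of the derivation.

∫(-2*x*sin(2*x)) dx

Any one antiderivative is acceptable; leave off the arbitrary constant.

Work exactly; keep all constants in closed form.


Step 1. Integrate ∫(-2*x*sin(2*x)) dx by parts with u = x, dv = (-2*sin(2*x)) dx, so v = cos(2*x): now x*cos(2*x) + ∫(-cos(2*x)) dx.
Step 2. Evaluate the standard form: now x*cos(2*x) - sin(2*x)/2.
Answer: x*cos(2*x) - sin(2*x)/2.


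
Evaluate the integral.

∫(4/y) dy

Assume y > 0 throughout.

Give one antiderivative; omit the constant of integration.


Answer: 4*log(y).


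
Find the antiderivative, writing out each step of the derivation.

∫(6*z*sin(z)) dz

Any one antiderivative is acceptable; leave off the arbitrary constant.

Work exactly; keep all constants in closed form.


Step 1. Integrate ∫(6*z*sin(z)) dz by parts with u = z, dv = (6*sin(z)) dz, so v = -6*cos(z): now -6*z*cos(z) + ∫(6*cos(z)) dz.
Step 2. Evaluate the standard form: now -6*z*cos(z) + 6*sin(z).
Answer: -6*z*cos(z) + 6*sin(z).
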